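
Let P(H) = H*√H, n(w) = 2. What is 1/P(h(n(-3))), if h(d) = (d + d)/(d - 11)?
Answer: 27*I/8 ≈ 3.375*I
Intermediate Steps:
h(d) = 2*d/(-11 + d) (h(d) = (2*d)/(-11 + d) = 2*d/(-11 + d))
P(H) = H^(3/2)
1/P(h(n(-3))) = 1/((2*2/(-11 + 2))^(3/2)) = 1/((2*2/(-9))^(3/2)) = 1/((2*2*(-⅑))^(3/2)) = 1/((-4/9)^(3/2)) = 1/(-8*I/27) = 27*I/8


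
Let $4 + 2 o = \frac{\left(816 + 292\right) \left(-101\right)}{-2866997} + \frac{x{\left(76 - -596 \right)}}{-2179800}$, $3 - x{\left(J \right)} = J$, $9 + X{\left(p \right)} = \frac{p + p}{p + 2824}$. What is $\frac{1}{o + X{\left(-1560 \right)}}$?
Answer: $- \frac{47019897598800}{632355762746893} \approx -0.074357$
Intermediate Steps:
$X{\left(p \right)} = -9 + \frac{2 p}{2824 + p}$ ($X{\left(p \right)} = -9 + \frac{p + p}{p + 2824} = -9 + \frac{2 p}{2824 + p}$)
$x{\left(J \right)} = 3 - J$
$o = - \frac{1178669769667}{595188577200}$ ($o = -2 + \frac{\frac{\left(816 + 292\right) \left(-101\right)}{-2866997} + \frac{3 - \left(76 - -596\right)}{-2179800}}{2} = -2 + \frac{1108 \left(-101\right) \left(- \frac{1}{2866997}\right) + \left(3 - \left(76 + 596\right)\right) \left(- \frac{1}{2179800}\right)}{2} = -2 + \frac{\left(-111908\right) \left(- \frac{1}{2866997}\right) + \left(3 - 672\right) \left(- \frac{1}{2179800}\right)}{2} = -2 + \frac{\frac{111908}{2866997} + \left(3 - 672\right) \left(- \frac{1}{2179800}\right)}{2} = -2 + \frac{\frac{111908}{2866997} - - \frac{223}{726600}}{2} = -2 + \frac{\frac{111908}{2866997} + \frac{223}{726600}}{2} = -2 + \frac{1}{2} \cdot \frac{11707384733}{297594288600} = -2 + \frac{11707384733}{595188577200} = - \frac{1178669769667}{595188577200} \approx -1.9803$)
$\frac{1}{o + X{\left(-1560 \right)}} = \frac{1}{- \frac{1178669769667}{595188577200} + \frac{-25416 - -10920}{2824 - 1560}} = \frac{1}{- \frac{1178669769667}{595188577200} + \frac{-25416 + 10920}{1264}} = \frac{1}{- \frac{1178669769667}{595188577200} + \frac{1}{1264} \left(-14496\right)} = \frac{1}{- \frac{1178669769667}{595188577200} - \frac{906}{79}} = \frac{1}{- \frac{632355762746893}{47019897598800}} = - \frac{47019897598800}{632355762746893}$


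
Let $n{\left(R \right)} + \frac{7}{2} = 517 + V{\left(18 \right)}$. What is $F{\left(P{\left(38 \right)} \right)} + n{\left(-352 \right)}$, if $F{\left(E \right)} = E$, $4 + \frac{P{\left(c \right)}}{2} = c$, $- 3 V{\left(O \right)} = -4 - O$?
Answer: $\frac{3533}{6} \approx 588.83$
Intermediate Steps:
$V{\left(O \right)} = \frac{4}{3} + \frac{O}{3}$ ($V{\left(O \right)} = - \frac{-4 - O}{3} = \frac{4}{3} + \frac{O}{3}$)
$P{\left(c \right)} = -8 + 2 c$
$n{\left(R \right)} = \frac{3125}{6}$ ($n{\left(R \right)} = - \frac{7}{2} + \left(517 + \left(\frac{4}{3} + \frac{1}{3} \cdot 18\right)\right) = - \frac{7}{2} + \left(517 + \left(\frac{4}{3} + 6\right)\right) = - \frac{7}{2} + \left(517 + \frac{22}{3}\right) = - \frac{7}{2} + \frac{1573}{3} = \frac{3125}{6}$)
$F{\left(P{\left(38 \right)} \right)} + n{\left(-352 \right)} = \left(-8 + 2 \cdot 38\right) + \frac{3125}{6} = \left(-8 + 76\right) + \frac{3125}{6} = 68 + \frac{3125}{6} = \frac{3533}{6}$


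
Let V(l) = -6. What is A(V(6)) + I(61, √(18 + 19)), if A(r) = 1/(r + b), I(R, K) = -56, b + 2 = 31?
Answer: -1287/23 ≈ -55.957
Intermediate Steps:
b = 29 (b = -2 + 31 = 29)
A(r) = 1/(29 + r) (A(r) = 1/(r + 29) = 1/(29 + r))
A(V(6)) + I(61, √(18 + 19)) = 1/(29 - 6) - 56 = 1/23 - 56 = -1287/23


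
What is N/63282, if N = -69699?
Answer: -23233/21094 ≈ -1.1014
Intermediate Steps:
N/63282 = -69699/63282 = -69699*1/63282 = -23233/21094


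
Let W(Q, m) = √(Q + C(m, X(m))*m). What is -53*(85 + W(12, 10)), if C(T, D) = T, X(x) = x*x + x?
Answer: -4505 - 212*√7 ≈ -5065.9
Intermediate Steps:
X(x) = x + x² (X(x) = x² + x = x + x²)
W(Q, m) = √(Q + m²) (W(Q, m) = √(Q + m*m) = √(Q + m²))
-53*(85 + W(12, 10)) = -53*(85 + √(12 + 10²)) = -53*(85 + √(12 + 100)) = -53*(85 + √112) = -53*(85 + 4*√7) = -4505 - 212*√7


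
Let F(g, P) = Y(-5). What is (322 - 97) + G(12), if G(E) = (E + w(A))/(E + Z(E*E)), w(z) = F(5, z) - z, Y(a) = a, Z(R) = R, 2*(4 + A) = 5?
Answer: 70217/312 ≈ 225.05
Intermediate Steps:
A = -3/2 (A = -4 + (½)*5 = -4 + 5/2 = -3/2 ≈ -1.5000)
F(g, P) = -5
w(z) = -5 - z
G(E) = (-7/2 + E)/(E + E²) (G(E) = (E + (-5 - 1*(-3/2)))/(E + E*E) = (E + (-5 + 3/2))/(E + E²) = (E - 7/2)/(E + E²) = (-7/2 + E)/(E + E²))
(322 - 97) + G(12) = (322 - 97) + (-7/2 + 12)/(12*(1 + 12)) = 225 + (1/12)*(17/2)/13 = 225 + (1/12)*(1/13)*(17/2) = 225 + 17/312 = 70217/312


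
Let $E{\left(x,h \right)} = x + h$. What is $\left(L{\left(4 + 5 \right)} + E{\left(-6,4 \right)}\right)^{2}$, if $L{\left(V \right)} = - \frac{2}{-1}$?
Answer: $0$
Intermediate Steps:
$L{\left(V \right)} = 2$ ($L{\left(V \right)} = \left(-2\right) \left(-1\right) = 2$)
$E{\left(x,h \right)} = h + x$
$\left(L{\left(4 + 5 \right)} + E{\left(-6,4 \right)}\right)^{2} = \left(2 + \left(4 - 6\right)\right)^{2} = \left(2 - 2\right)^{2} = 0^{2} = 0$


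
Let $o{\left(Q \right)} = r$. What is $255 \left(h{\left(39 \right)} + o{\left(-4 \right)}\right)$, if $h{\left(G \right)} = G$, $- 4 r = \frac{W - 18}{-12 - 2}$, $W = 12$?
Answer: $\frac{277695}{28} \approx 9917.7$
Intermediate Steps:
$r = - \frac{3}{28}$ ($r = - \frac{\left(12 - 18\right) \frac{1}{-12 - 2}}{4} = - \frac{\left(-6\right) \frac{1}{-14}}{4} = - \frac{\left(-6\right) \left(- \frac{1}{14}\right)}{4} = \left(- \frac{1}{4}\right) \frac{3}{7} = - \frac{3}{28} \approx -0.10714$)
$o{\left(Q \right)} = - \frac{3}{28}$
$255 \left(h{\left(39 \right)} + o{\left(-4 \right)}\right) = 255 \left(39 - \frac{3}{28}\right) = 255 \cdot \frac{1089}{28} = \frac{277695}{28}$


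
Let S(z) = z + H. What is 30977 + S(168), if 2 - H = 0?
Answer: 31147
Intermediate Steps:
H = 2 (H = 2 - 1*0 = 2 + 0 = 2)
S(z) = 2 + z (S(z) = z + 2 = 2 + z)
30977 + S(168) = 30977 + (2 + 168) = 30977 + 170 = 31147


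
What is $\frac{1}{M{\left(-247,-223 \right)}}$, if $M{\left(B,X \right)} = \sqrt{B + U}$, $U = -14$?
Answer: $- \frac{i \sqrt{29}}{87} \approx - 0.061898 i$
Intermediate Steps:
$M{\left(B,X \right)} = \sqrt{-14 + B}$ ($M{\left(B,X \right)} = \sqrt{B - 14} = \sqrt{-14 + B}$)
$\frac{1}{M{\left(-247,-223 \right)}} = \frac{1}{\sqrt{-14 - 247}} = \frac{1}{\sqrt{-261}} = \frac{1}{3 i \sqrt{29}} = - \frac{i \sqrt{29}}{87}$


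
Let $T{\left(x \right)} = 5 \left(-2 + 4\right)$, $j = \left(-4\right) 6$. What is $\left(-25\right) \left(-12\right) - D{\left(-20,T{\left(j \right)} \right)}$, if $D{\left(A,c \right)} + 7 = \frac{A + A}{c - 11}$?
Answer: $267$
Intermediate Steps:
$j = -24$
$T{\left(x \right)} = 10$ ($T{\left(x \right)} = 5 \cdot 2 = 10$)
$D{\left(A,c \right)} = -7 + \frac{2 A}{-11 + c}$ ($D{\left(A,c \right)} = -7 + \frac{A + A}{c - 11} = -7 + \frac{2 A}{-11 + c}$)
$\left(-25\right) \left(-12\right) - D{\left(-20,T{\left(j \right)} \right)} = \left(-25\right) \left(-12\right) - \frac{77 - 70 + 2 \left(-20\right)}{-11 + 10} = 300 - \frac{77 - 70 - 40}{-1} = 300 - \left(-1\right) \left(-33\right) = 300 - 33 = 267$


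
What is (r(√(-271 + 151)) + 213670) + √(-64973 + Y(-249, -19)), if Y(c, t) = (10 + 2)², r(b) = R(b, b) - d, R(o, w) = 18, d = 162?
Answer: 213526 + I*√64829 ≈ 2.1353e+5 + 254.62*I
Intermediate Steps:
r(b) = -144 (r(b) = 18 - 1*162 = 18 - 162 = -144)
Y(c, t) = 144 (Y(c, t) = 12² = 144)
(r(√(-271 + 151)) + 213670) + √(-64973 + Y(-249, -19)) = (-144 + 213670) + √(-64973 + 144) = 213526 + √(-64829) = 213526 + I*√64829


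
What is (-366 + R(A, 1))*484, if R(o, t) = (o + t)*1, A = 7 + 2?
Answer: -172304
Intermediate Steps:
A = 9
R(o, t) = o + t
(-366 + R(A, 1))*484 = (-366 + (9 + 1))*484 = (-366 + 10)*484 = -356*484 = -172304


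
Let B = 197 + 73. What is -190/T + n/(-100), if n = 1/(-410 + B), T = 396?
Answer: -664901/1386000 ≈ -0.47973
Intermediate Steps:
B = 270
n = -1/140 (n = 1/(-410 + 270) = 1/(-140) = -1/140 ≈ -0.0071429)
-190/T + n/(-100) = -190/396 - 1/140/(-100) = -190*1/396 - 1/140*(-1/100) = -95/198 + 1/14000 = -664901/1386000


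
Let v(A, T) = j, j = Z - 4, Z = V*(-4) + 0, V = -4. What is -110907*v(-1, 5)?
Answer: -1330884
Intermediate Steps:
Z = 16 (Z = -4*(-4) + 0 = 16 + 0 = 16)
j = 12 (j = 16 - 4 = 12)
v(A, T) = 12
-110907*v(-1, 5) = -110907*12 = -1330884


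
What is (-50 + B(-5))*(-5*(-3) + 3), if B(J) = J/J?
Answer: -882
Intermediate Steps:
B(J) = 1
(-50 + B(-5))*(-5*(-3) + 3) = (-50 + 1)*(-5*(-3) + 3) = -49*(15 + 3) = -49*18 = -882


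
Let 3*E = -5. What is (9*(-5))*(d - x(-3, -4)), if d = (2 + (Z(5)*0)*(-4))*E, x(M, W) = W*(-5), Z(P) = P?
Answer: 1050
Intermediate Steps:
E = -5/3 (E = (1/3)*(-5) = -5/3 ≈ -1.6667)
x(M, W) = -5*W
d = -10/3 (d = (2 + (5*0)*(-4))*(-5/3) = (2 + 0*(-4))*(-5/3) = (2 + 0)*(-5/3) = 2*(-5/3) = -10/3 ≈ -3.3333)
(9*(-5))*(d - x(-3, -4)) = (9*(-5))*(-10/3 - (-5)*(-4)) = -45*(-10/3 - 1*20) = -45*(-10/3 - 20) = -45*(-70/3) = 1050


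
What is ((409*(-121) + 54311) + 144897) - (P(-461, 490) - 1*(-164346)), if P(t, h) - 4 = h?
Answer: -15121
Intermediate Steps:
P(t, h) = 4 + h
((409*(-121) + 54311) + 144897) - (P(-461, 490) - 1*(-164346)) = ((409*(-121) + 54311) + 144897) - ((4 + 490) - 1*(-164346)) = ((-49489 + 54311) + 144897) - (494 + 164346) = (4822 + 144897) - 1*164840 = 149719 - 164840 = -15121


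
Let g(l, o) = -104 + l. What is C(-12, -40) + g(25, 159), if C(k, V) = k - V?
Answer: -51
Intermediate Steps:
C(-12, -40) + g(25, 159) = (-12 - 1*(-40)) + (-104 + 25) = (-12 + 40) - 79 = 28 - 79 = -51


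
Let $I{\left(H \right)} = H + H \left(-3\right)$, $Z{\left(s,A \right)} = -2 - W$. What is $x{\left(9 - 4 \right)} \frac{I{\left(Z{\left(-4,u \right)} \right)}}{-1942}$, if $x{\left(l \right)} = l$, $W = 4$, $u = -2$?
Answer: $- \frac{30}{971} \approx -0.030896$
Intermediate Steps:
$Z{\left(s,A \right)} = -6$ ($Z{\left(s,A \right)} = -2 - 4 = -6$)
$I{\left(H \right)} = - 2 H$ ($I{\left(H \right)} = H - 3 H = - 2 H$)
$x{\left(9 - 4 \right)} \frac{I{\left(Z{\left(-4,u \right)} \right)}}{-1942} = \left(9 - 4\right) \frac{\left(-2\right) \left(-6\right)}{-1942} = \left(9 - 4\right) 12 \left(- \frac{1}{1942}\right) = 5 \left(- \frac{6}{971}\right) = - \frac{30}{971}$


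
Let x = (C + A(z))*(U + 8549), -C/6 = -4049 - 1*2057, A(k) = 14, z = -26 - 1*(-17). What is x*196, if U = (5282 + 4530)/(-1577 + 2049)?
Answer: 3632052749500/59 ≈ 6.1560e+10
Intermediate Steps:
z = -9 (z = -26 + 17 = -9)
C = 36636 (C = -6*(-4049 - 1*2057) = -6*(-4049 - 2057) = -6*(-6106) = 36636)
U = 2453/118 (U = 9812/472 = 9812*(1/472) = 2453/118 ≈ 20.788)
x = 18530881375/59 (x = (36636 + 14)*(2453/118 + 8549) = 36650*(1011235/118) = 18530881375/59 ≈ 3.1408e+8)
x*196 = (18530881375/59)*196 = 3632052749500/59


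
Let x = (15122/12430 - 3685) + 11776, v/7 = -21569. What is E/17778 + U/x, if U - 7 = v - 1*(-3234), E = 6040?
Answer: -4005070747325/223527798507 ≈ -17.918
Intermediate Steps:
v = -150983 (v = 7*(-21569) = -150983)
U = -147742 (U = 7 + (-150983 - 1*(-3234)) = 7 + (-150983 + 3234) = 7 - 147749 = -147742)
x = 50293126/6215 (x = (15122*(1/12430) - 3685) + 11776 = (7561/6215 - 3685) + 11776 = -22894714/6215 + 11776 = 50293126/6215 ≈ 8092.2)
E/17778 + U/x = 6040/17778 - 147742/50293126/6215 = 6040*(1/17778) - 147742*6215/50293126 = 3020/8889 - 459108265/25146563 = -4005070747325/223527798507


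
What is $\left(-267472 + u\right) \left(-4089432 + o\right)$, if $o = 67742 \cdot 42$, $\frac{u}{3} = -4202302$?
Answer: $16019176565304$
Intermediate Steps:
$u = -12606906$ ($u = 3 \left(-4202302\right) = -12606906$)
$o = 2845164$
$\left(-267472 + u\right) \left(-4089432 + o\right) = \left(-267472 - 12606906\right) \left(-4089432 + 2845164\right) = \left(-12874378\right) \left(-1244268\right) = 16019176565304$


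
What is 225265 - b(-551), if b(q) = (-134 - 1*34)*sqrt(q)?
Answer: 225265 + 168*I*sqrt(551) ≈ 2.2527e+5 + 3943.5*I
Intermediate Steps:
b(q) = -168*sqrt(q) (b(q) = (-134 - 34)*sqrt(q) = -168*sqrt(q))
225265 - b(-551) = 225265 - (-168)*sqrt(-551) = 225265 - (-168)*I*sqrt(551) = 225265 + 168*I*sqrt(551)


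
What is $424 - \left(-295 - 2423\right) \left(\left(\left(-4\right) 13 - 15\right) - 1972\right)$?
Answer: $-5541578$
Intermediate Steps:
$424 - \left(-295 - 2423\right) \left(\left(\left(-4\right) 13 - 15\right) - 1972\right) = 424 - - 2718 \left(\left(-52 - 15\right) - 1972\right) = 424 - - 2718 \left(-67 - 1972\right) = 424 - \left(-2718\right) \left(-2039\right) = 424 - 5542002 = -5541578$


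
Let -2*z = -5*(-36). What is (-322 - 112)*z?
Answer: 39060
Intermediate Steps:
z = -90 (z = -(-5)*(-36)/2 = -½*180 = -90)
(-322 - 112)*z = (-322 - 112)*(-90) = -434*(-90) = 39060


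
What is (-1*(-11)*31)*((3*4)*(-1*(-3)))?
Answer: 12276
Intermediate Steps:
(-1*(-11)*31)*((3*4)*(-1*(-3))) = (11*31)*(12*3) = 341*36 = 12276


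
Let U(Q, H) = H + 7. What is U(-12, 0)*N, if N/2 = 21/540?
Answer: 49/90 ≈ 0.54444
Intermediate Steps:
N = 7/90 (N = 2*(21/540) = 2*(21*(1/540)) = 2*(7/180) = 7/90 ≈ 0.077778)
U(Q, H) = 7 + H
U(-12, 0)*N = (7 + 0)*(7/90) = 7*(7/90) = 49/90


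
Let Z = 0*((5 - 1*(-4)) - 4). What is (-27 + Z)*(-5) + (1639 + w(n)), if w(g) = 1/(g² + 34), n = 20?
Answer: 769917/434 ≈ 1774.0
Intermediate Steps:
w(g) = 1/(34 + g²)
Z = 0 (Z = 0*((5 + 4) - 4) = 0*(9 - 4) = 0*5 = 0)
(-27 + Z)*(-5) + (1639 + w(n)) = (-27 + 0)*(-5) + (1639 + 1/(34 + 20²)) = -27*(-5) + (1639 + 1/(34 + 400)) = 135 + (1639 + 1/434) = 135 + 711327/434 = 769917/434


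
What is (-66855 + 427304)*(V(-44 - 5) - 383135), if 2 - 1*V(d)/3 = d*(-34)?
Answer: -139899989023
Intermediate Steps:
V(d) = 6 + 102*d (V(d) = 6 - 3*d*(-34) = 6 - (-102)*d = 6 + 102*d)
(-66855 + 427304)*(V(-44 - 5) - 383135) = (-66855 + 427304)*((6 + 102*(-44 - 5)) - 383135) = 360449*((6 + 102*(-49)) - 383135) = 360449*((6 - 4998) - 383135) = 360449*(-4992 - 383135) = 360449*(-388127) = -139899989023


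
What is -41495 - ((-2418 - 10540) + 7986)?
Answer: -36523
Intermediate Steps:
-41495 - ((-2418 - 10540) + 7986) = -41495 - (-12958 + 7986) = -41495 - 1*(-4972) = -41495 + 4972 = -36523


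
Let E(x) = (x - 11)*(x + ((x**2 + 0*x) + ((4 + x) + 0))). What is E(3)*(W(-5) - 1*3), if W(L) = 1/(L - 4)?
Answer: 4256/9 ≈ 472.89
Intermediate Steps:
E(x) = (-11 + x)*(4 + x**2 + 2*x) (E(x) = (-11 + x)*(x + ((x**2 + 0) + (4 + x))) = (-11 + x)*(x + (x**2 + (4 + x))) = (-11 + x)*(x + (4 + x + x**2)) = (-11 + x)*(4 + x**2 + 2*x))
W(L) = 1/(-4 + L)
E(3)*(W(-5) - 1*3) = (-44 + 3**3 - 18*3 - 9*3**2)*(1/(-4 - 5) - 1*3) = (-44 + 27 - 54 - 9*9)*(1/(-9) - 3) = (-44 + 27 - 54 - 81)*(-1/9 - 3) = -152*(-28/9) = 4256/9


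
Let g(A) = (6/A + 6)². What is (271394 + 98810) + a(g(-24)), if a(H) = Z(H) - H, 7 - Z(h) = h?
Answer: 2961159/8 ≈ 3.7015e+5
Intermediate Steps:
Z(h) = 7 - h
g(A) = (6 + 6/A)²
a(H) = 7 - 2*H (a(H) = (7 - H) - H = 7 - 2*H)
(271394 + 98810) + a(g(-24)) = (271394 + 98810) + (7 - 72*(1 - 24)²/(-24)²) = 370204 + (7 - 72*(-23)²/576) = 370204 + (7 - 72*529/576) = 370204 + (7 - 2*529/16) = 370204 + (7 - 529/8) = 370204 - 473/8 = 2961159/8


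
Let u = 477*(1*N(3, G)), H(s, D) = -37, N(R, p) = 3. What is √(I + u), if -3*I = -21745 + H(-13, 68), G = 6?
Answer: 5*√3129/3 ≈ 93.229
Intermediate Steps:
I = 21782/3 (I = -(-21745 - 37)/3 = -⅓*(-21782) = 21782/3 ≈ 7260.7)
u = 1431 (u = 477*(1*3) = 477*3 = 1431)
√(I + u) = √(21782/3 + 1431) = √(26075/3) = 5*√3129/3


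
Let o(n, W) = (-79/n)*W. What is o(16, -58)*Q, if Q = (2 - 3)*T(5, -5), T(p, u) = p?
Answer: -11455/8 ≈ -1431.9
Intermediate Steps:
o(n, W) = -79*W/n
Q = -5 (Q = (2 - 3)*5 = -1*5 = -5)
o(16, -58)*Q = -79*(-58)/16*(-5) = -79*(-58)*1/16*(-5) = (2291/8)*(-5) = -11455/8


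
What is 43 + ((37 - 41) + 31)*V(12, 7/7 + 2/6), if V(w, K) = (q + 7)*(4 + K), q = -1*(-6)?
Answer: 1915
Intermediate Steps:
q = 6
V(w, K) = 52 + 13*K (V(w, K) = (6 + 7)*(4 + K) = 13*(4 + K) = 52 + 13*K)
43 + ((37 - 41) + 31)*V(12, 7/7 + 2/6) = 43 + ((37 - 41) + 31)*(52 + 13*(7/7 + 2/6)) = 43 + (-4 + 31)*(52 + 13*(7*(⅐) + 2*(⅙))) = 43 + 27*(52 + 13*(1 + ⅓)) = 43 + 27*(52 + 13*(4/3)) = 43 + 27*(52 + 52/3) = 43 + 27*(208/3) = 43 + 1872 = 1915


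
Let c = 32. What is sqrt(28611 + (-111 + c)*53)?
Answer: 2*sqrt(6106) ≈ 156.28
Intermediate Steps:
sqrt(28611 + (-111 + c)*53) = sqrt(28611 + (-111 + 32)*53) = sqrt(28611 - 79*53) = sqrt(28611 - 4187) = sqrt(24424) = 2*sqrt(6106)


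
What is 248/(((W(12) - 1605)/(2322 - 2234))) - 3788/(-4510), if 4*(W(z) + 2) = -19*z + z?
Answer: -4187926/340505 ≈ -12.299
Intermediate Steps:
W(z) = -2 - 9*z/2 (W(z) = -2 + (-19*z + z)/4 = -2 + (-18*z)/4 = -2 - 9*z/2)
248/(((W(12) - 1605)/(2322 - 2234))) - 3788/(-4510) = 248/((((-2 - 9/2*12) - 1605)/(2322 - 2234))) - 3788/(-4510) = 248/((((-2 - 54) - 1605)/88)) - 3788*(-1/4510) = 248/(((-56 - 1605)*(1/88))) + 1894/2255 = 248/((-1661*1/88)) + 1894/2255 = 248/(-151/8) + 1894/2255 = 248*(-8/151) + 1894/2255 = -1984/151 + 1894/2255 = -4187926/340505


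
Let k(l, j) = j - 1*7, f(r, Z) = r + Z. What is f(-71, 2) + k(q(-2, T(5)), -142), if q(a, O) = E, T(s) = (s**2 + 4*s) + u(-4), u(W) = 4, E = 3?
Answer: -218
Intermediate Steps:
T(s) = 4 + s**2 + 4*s (T(s) = (s**2 + 4*s) + 4 = 4 + s**2 + 4*s)
q(a, O) = 3
f(r, Z) = Z + r
k(l, j) = -7 + j (k(l, j) = j - 7 = -7 + j)
f(-71, 2) + k(q(-2, T(5)), -142) = (2 - 71) + (-7 - 142) = -69 - 149 = -218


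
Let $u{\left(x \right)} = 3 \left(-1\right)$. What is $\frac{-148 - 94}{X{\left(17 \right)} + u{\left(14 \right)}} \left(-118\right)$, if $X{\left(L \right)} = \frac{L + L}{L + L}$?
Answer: $-14278$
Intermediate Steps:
$u{\left(x \right)} = -3$
$X{\left(L \right)} = 1$ ($X{\left(L \right)} = \frac{2 L}{2 L} = 2 L \frac{1}{2 L} = 1$)
$\frac{-148 - 94}{X{\left(17 \right)} + u{\left(14 \right)}} \left(-118\right) = \frac{-148 - 94}{1 - 3} \left(-118\right) = - \frac{242}{-2} \left(-118\right) = \left(-242\right) \left(- \frac{1}{2}\right) \left(-118\right) = 121 \left(-118\right) = -14278$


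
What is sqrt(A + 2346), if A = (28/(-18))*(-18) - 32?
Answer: sqrt(2342) ≈ 48.394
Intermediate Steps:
A = -4 (A = (28*(-1/18))*(-18) - 32 = -14/9*(-18) - 32 = 28 - 32 = -4)
sqrt(A + 2346) = sqrt(-4 + 2346) = sqrt(2342)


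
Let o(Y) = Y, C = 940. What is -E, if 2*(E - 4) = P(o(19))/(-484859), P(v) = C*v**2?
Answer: -1769766/484859 ≈ -3.6501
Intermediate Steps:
P(v) = 940*v**2
E = 1769766/484859 (E = 4 + ((940*19**2)/(-484859))/2 = 4 + ((940*361)*(-1/484859))/2 = 4 + (339340*(-1/484859))/2 = 4 + (1/2)*(-339340/484859) = 4 - 169670/484859 = 1769766/484859 ≈ 3.6501)
-E = -1*1769766/484859 = -1769766/484859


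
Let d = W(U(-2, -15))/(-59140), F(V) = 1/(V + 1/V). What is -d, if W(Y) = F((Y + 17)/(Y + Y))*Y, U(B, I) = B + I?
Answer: 0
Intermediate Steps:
F(V) = 1/(V + 1/V)
W(Y) = (17 + Y)/(2*(1 + (17 + Y)²/(4*Y²))) (W(Y) = (((Y + 17)/(Y + Y))/(1 + ((Y + 17)/(Y + Y))²))*Y = (((17 + Y)/((2*Y)))/(1 + ((17 + Y)/((2*Y)))²))*Y = (((17 + Y)*(1/(2*Y)))/(1 + ((17 + Y)*(1/(2*Y)))²))*Y = (((17 + Y)/(2*Y))/(1 + ((17 + Y)/(2*Y))²))*Y = (((17 + Y)/(2*Y))/(1 + (17 + Y)²/(4*Y²)))*Y = ((17 + Y)/(2*Y*(1 + (17 + Y)²/(4*Y²))))*Y = (17 + Y)/(2*(1 + (17 + Y)²/(4*Y²))))
d = 0 (d = (2*(-2 - 15)²*(17 + (-2 - 15))/((17 + (-2 - 15))² + 4*(-2 - 15)²))/(-59140) = (2*(-17)²*(17 - 17)/((17 - 17)² + 4*(-17)²))*(-1/59140) = (2*289*0/(0² + 4*289))*(-1/59140) = (2*289*0/(0 + 1156))*(-1/59140) = (2*289*0/1156)*(-1/59140) = (2*289*(1/1156)*0)*(-1/59140) = 0*(-1/59140) = 0)
-d = -1*0 = 0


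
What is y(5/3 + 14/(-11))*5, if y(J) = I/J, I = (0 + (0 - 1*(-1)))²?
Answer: 165/13 ≈ 12.692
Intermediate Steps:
I = 1 (I = (0 + (0 + 1))² = (0 + 1)² = 1² = 1)
y(J) = 1/J
y(5/3 + 14/(-11))*5 = 5/(5/3 + 14/(-11)) = 5/(5*(⅓) + 14*(-1/11)) = 5/(5/3 - 14/11) = 5/(13/33) = (33/13)*5 = 165/13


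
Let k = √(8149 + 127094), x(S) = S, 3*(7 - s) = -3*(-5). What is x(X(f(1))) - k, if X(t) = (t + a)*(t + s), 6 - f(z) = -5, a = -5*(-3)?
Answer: 338 - 3*√15027 ≈ -29.754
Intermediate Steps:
a = 15
s = 2 (s = 7 - (-1)*(-5) = 7 - ⅓*15 = 7 - 5 = 2)
f(z) = 11 (f(z) = 6 - 1*(-5) = 6 + 5 = 11)
X(t) = (2 + t)*(15 + t) (X(t) = (t + 15)*(t + 2) = (15 + t)*(2 + t) = (2 + t)*(15 + t))
k = 3*√15027 (k = √135243 = 3*√15027 ≈ 367.75)
x(X(f(1))) - k = (30 + 11² + 17*11) - 3*√15027 = (30 + 121 + 187) - 3*√15027 = 338 - 3*√15027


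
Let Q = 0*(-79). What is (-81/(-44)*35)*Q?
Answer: 0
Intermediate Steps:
Q = 0
(-81/(-44)*35)*Q = (-81/(-44)*35)*0 = (-81*(-1/44)*35)*0 = ((81/44)*35)*0 = (2835/44)*0 = 0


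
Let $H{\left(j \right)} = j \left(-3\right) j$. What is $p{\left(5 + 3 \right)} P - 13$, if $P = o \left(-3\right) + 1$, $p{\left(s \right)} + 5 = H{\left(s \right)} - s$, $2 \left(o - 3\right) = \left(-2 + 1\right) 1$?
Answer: $\frac{2639}{2} \approx 1319.5$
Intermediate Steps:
$o = \frac{5}{2}$ ($o = 3 + \frac{\left(-2 + 1\right) 1}{2} = 3 + \frac{\left(-1\right) 1}{2} = 3 + \frac{1}{2} \left(-1\right) = 3 - \frac{1}{2} = \frac{5}{2} \approx 2.5$)
$H{\left(j \right)} = - 3 j^{2}$ ($H{\left(j \right)} = - 3 j j = - 3 j^{2}$)
$p{\left(s \right)} = -5 - s - 3 s^{2}$ ($p{\left(s \right)} = -5 - \left(s + 3 s^{2}\right) = -5 - s - 3 s^{2}$)
$P = - \frac{13}{2}$ ($P = \frac{5}{2} \left(-3\right) + 1 = - \frac{15}{2} + 1 = - \frac{13}{2} \approx -6.5$)
$p{\left(5 + 3 \right)} P - 13 = \left(-5 - \left(5 + 3\right) - 3 \left(5 + 3\right)^{2}\right) \left(- \frac{13}{2}\right) - 13 = \left(-5 - 8 - 3 \cdot 8^{2}\right) \left(- \frac{13}{2}\right) - 13 = \left(-5 - 8 - 192\right) \left(- \frac{13}{2}\right) - 13 = \left(-205\right) \left(- \frac{13}{2}\right) - 13 = \frac{2665}{2} - 13 = \frac{2639}{2}$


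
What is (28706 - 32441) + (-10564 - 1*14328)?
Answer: -28627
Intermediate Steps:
(28706 - 32441) + (-10564 - 1*14328) = -3735 + (-10564 - 14328) = -3735 - 24892 = -28627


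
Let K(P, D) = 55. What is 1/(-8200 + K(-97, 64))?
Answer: -1/8145 ≈ -0.00012277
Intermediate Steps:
1/(-8200 + K(-97, 64)) = 1/(-8200 + 55) = 1/(-8145) = -1/8145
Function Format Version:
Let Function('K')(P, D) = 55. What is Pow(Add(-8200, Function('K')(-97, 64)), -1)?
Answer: Rational(-1, 8145) ≈ -0.00012277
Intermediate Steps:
Pow(Add(-8200, Function('K')(-97, 64)), -1) = Pow(Add(-8200, 55), -1) = Pow(-8145, -1) = Rational(-1, 8145)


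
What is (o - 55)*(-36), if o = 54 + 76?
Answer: -2700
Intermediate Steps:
o = 130
(o - 55)*(-36) = (130 - 55)*(-36) = 75*(-36) = -2700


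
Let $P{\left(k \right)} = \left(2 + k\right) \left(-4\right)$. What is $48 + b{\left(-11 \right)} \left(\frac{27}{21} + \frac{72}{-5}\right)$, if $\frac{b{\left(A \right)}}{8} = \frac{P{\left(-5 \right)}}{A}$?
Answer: $\frac{62544}{385} \approx 162.45$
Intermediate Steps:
$P{\left(k \right)} = -8 - 4 k$
$b{\left(A \right)} = \frac{96}{A}$ ($b{\left(A \right)} = 8 \frac{-8 - -20}{A} = 8 \frac{-8 + 20}{A} = 8 \frac{12}{A} = \frac{96}{A}$)
$48 + b{\left(-11 \right)} \left(\frac{27}{21} + \frac{72}{-5}\right) = 48 + \frac{96}{-11} \left(\frac{27}{21} + \frac{72}{-5}\right) = 48 + 96 \left(- \frac{1}{11}\right) \left(27 \cdot \frac{1}{21} + 72 \left(- \frac{1}{5}\right)\right) = 48 - \frac{96 \left(\frac{9}{7} - \frac{72}{5}\right)}{11} = 48 - - \frac{44064}{385} = 48 + \frac{44064}{385} = \frac{62544}{385}$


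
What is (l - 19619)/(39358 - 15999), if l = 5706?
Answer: -13913/23359 ≈ -0.59562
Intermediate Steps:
(l - 19619)/(39358 - 15999) = (5706 - 19619)/(39358 - 15999) = -13913/23359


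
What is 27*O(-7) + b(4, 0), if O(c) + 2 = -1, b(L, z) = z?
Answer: -81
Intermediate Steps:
O(c) = -3 (O(c) = -2 - 1 = -3)
27*O(-7) + b(4, 0) = 27*(-3) + 0 = -81 + 0 = -81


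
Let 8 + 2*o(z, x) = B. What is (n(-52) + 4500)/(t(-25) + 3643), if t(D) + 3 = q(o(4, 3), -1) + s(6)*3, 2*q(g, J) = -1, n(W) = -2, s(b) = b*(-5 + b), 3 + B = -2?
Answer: 8996/7315 ≈ 1.2298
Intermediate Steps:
B = -5 (B = -3 - 2 = -5)
o(z, x) = -13/2 (o(z, x) = -4 + (1/2)*(-5) = -4 - 5/2 = -13/2)
q(g, J) = -1/2 (q(g, J) = (1/2)*(-1) = -1/2)
t(D) = 29/2 (t(D) = -3 + (-1/2 + (6*(-5 + 6))*3) = -3 + (-1/2 + (6*1)*3) = -3 + (-1/2 + 6*3) = -3 + (-1/2 + 18) = -3 + 35/2 = 29/2)
(n(-52) + 4500)/(t(-25) + 3643) = (-2 + 4500)/(29/2 + 3643) = 4498/(7315/2) = 4498*(2/7315) = 8996/7315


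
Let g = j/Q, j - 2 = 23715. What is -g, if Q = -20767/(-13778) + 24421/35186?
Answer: -2874457163909/266795050 ≈ -10774.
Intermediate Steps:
Q = 266795050/121198177 (Q = -20767*(-1/13778) + 24421*(1/35186) = 20767/13778 + 24421/35186 = 266795050/121198177 ≈ 2.2013)
j = 23717 (j = 2 + 23715 = 23717)
g = 2874457163909/266795050 (g = 23717/(266795050/121198177) = 23717*(121198177/266795050) = 2874457163909/266795050 ≈ 10774.)
-g = -1*2874457163909/266795050 = -2874457163909/266795050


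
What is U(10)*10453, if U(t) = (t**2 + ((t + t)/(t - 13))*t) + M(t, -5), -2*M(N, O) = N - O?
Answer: 1620215/6 ≈ 2.7004e+5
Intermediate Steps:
M(N, O) = O/2 - N/2 (M(N, O) = -(N - O)/2 = O/2 - N/2)
U(t) = -5/2 + t**2 - t/2 + 2*t**2/(-13 + t) (U(t) = (t**2 + ((t + t)/(t - 13))*t) + ((1/2)*(-5) - t/2) = (t**2 + ((2*t)/(-13 + t))*t) + (-5/2 - t/2) = (t**2 + (2*t/(-13 + t))*t) + (-5/2 - t/2) = (t**2 + 2*t**2/(-13 + t)) + (-5/2 - t/2) = -5/2 + t**2 - t/2 + 2*t**2/(-13 + t))
U(10)*10453 = ((65 - 23*10**2 + 2*10**3 + 8*10)/(2*(-13 + 10)))*10453 = ((1/2)*(65 - 23*100 + 2*1000 + 80)/(-3))*10453 = ((1/2)*(-1/3)*(65 - 2300 + 2000 + 80))*10453 = ((1/2)*(-1/3)*(-155))*10453 = (155/6)*10453 = 1620215/6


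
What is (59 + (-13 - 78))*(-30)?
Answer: 960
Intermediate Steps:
(59 + (-13 - 78))*(-30) = (59 - 91)*(-30) = -32*(-30) = 960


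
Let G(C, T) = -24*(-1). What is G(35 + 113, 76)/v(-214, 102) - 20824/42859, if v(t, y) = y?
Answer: -182572/728603 ≈ -0.25058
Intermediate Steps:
G(C, T) = 24
G(35 + 113, 76)/v(-214, 102) - 20824/42859 = 24/102 - 20824/42859 = 24*(1/102) - 20824*1/42859 = 4/17 - 20824/42859 = -182572/728603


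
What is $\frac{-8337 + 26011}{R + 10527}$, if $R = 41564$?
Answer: $\frac{17674}{52091} \approx 0.33929$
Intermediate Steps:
$\frac{-8337 + 26011}{R + 10527} = \frac{-8337 + 26011}{41564 + 10527} = \frac{17674}{52091}$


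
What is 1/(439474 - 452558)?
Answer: -1/13084 ≈ -7.6429e-5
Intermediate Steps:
1/(439474 - 452558) = 1/(-13084) = -1/13084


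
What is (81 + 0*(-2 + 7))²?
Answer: 6561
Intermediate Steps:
(81 + 0*(-2 + 7))² = (81 + 0*5)² = (81 + 0)² = 81² = 6561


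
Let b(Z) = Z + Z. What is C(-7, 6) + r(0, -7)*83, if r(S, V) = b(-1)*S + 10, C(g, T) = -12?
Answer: 818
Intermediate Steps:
b(Z) = 2*Z
r(S, V) = 10 - 2*S (r(S, V) = (2*(-1))*S + 10 = -2*S + 10 = 10 - 2*S)
C(-7, 6) + r(0, -7)*83 = -12 + (10 - 2*0)*83 = -12 + (10 + 0)*83 = -12 + 10*83 = -12 + 830 = 818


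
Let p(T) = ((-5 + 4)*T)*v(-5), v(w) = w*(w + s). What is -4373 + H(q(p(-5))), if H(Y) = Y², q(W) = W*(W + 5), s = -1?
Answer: 540558127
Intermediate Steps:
v(w) = w*(-1 + w) (v(w) = w*(w - 1) = w*(-1 + w))
p(T) = -30*T (p(T) = ((-5 + 4)*T)*(-5*(-1 - 5)) = (-T)*(-5*(-6)) = -T*30 = -30*T)
q(W) = W*(5 + W)
-4373 + H(q(p(-5))) = -4373 + ((-30*(-5))*(5 - 30*(-5)))² = -4373 + (150*(5 + 150))² = -4373 + (150*155)² = -4373 + 23250² = -4373 + 540562500 = 540558127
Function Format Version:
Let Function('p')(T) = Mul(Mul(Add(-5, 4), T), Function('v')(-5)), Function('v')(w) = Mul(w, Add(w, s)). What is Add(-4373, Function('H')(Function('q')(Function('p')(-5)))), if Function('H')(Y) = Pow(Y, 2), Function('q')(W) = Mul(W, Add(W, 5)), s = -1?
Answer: 540558127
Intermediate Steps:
Function('v')(w) = Mul(w, Add(-1, w)) (Function('v')(w) = Mul(w, Add(w, -1)) = Mul(w, Add(-1, w)))
Function('p')(T) = Mul(-30, T) (Function('p')(T) = Mul(Mul(Add(-5, 4), T), Mul(-5, Add(-1, -5))) = Mul(Mul(-1, T), Mul(-5, -6)) = Mul(Mul(-1, T), 30) = Mul(-30, T))
Function('q')(W) = Mul(W, Add(5, W))
Add(-4373, Function('H')(Function('q')(Function('p')(-5)))) = Add(-4373, Pow(Mul(Mul(-30, -5), Add(5, Mul(-30, -5))), 2)) = Add(-4373, Pow(Mul(150, Add(5, 150)), 2)) = Add(-4373, Pow(Mul(150, 155), 2)) = Add(-4373, Pow(23250, 2)) = Add(-4373, 540562500) = 540558127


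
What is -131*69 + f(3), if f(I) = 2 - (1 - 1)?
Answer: -9037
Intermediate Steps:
f(I) = 2 (f(I) = 2 - 1*0 = 2 + 0 = 2)
-131*69 + f(3) = -131*69 + 2 = -9039 + 2 = -9037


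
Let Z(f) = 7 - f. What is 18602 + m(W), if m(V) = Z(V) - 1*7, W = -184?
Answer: 18786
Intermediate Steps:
m(V) = -V (m(V) = (7 - V) - 1*7 = (7 - V) - 7 = -V)
18602 + m(W) = 18602 - 1*(-184) = 18602 + 184 = 18786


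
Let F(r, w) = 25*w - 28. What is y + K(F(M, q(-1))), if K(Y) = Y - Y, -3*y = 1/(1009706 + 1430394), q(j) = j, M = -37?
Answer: -1/7320300 ≈ -1.3661e-7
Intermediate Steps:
F(r, w) = -28 + 25*w
y = -1/7320300 (y = -1/(3*(1009706 + 1430394)) = -⅓/2440100 = -⅓*1/2440100 = -1/7320300 ≈ -1.3661e-7)
K(Y) = 0
y + K(F(M, q(-1))) = -1/7320300 + 0 = -1/7320300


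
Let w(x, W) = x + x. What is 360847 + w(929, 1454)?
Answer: 362705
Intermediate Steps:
w(x, W) = 2*x
360847 + w(929, 1454) = 360847 + 2*929 = 360847 + 1858 = 362705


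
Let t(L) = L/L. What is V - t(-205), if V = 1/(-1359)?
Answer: -1360/1359 ≈ -1.0007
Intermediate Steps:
t(L) = 1
V = -1/1359 ≈ -0.00073584
V - t(-205) = -1/1359 - 1*1 = -1/1359 - 1 = -1360/1359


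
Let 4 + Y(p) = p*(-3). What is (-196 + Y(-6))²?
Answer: 33124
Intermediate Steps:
Y(p) = -4 - 3*p (Y(p) = -4 + p*(-3) = -4 - 3*p)
(-196 + Y(-6))² = (-196 + (-4 - 3*(-6)))² = (-196 + (-4 + 18))² = (-196 + 14)² = (-182)² = 33124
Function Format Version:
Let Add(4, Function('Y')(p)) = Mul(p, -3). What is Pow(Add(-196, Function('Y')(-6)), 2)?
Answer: 33124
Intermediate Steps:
Function('Y')(p) = Add(-4, Mul(-3, p)) (Function('Y')(p) = Add(-4, Mul(p, -3)) = Add(-4, Mul(-3, p)))
Pow(Add(-196, Function('Y')(-6)), 2) = Pow(Add(-196, Add(-4, Mul(-3, -6))), 2) = Pow(Add(-196, Add(-4, 18)), 2) = Pow(Add(-196, 14), 2) = Pow(-182, 2) = 33124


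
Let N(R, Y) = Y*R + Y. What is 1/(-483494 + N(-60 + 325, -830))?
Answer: -1/704274 ≈ -1.4199e-6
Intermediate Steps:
N(R, Y) = Y + R*Y (N(R, Y) = R*Y + Y = Y + R*Y)
1/(-483494 + N(-60 + 325, -830)) = 1/(-483494 - 830*(1 + (-60 + 325))) = 1/(-483494 - 830*(1 + 265)) = 1/(-483494 - 830*266) = 1/(-483494 - 220780) = 1/(-704274) = -1/704274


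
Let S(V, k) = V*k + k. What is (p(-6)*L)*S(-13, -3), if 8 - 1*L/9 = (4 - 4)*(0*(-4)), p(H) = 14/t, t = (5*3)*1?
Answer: 12096/5 ≈ 2419.2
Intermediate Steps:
t = 15 (t = 15*1 = 15)
p(H) = 14/15
S(V, k) = k + V*k
L = 72 (L = 72 - 9*(4 - 4)*0*(-4) = 72 - 0*0 = 72 - 9*0 = 72 + 0 = 72)
(p(-6)*L)*S(-13, -3) = ((14/15)*72)*(-3*(1 - 13)) = 336*(-3*(-12))/5 = (336/5)*36 = 12096/5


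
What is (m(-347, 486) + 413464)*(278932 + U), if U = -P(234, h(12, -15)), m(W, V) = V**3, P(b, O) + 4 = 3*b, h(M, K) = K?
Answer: 32053870064480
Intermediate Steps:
P(b, O) = -4 + 3*b
U = -698 (U = -(-4 + 3*234) = -(-4 + 702) = -1*698 = -698)
(m(-347, 486) + 413464)*(278932 + U) = (486**3 + 413464)*(278932 - 698) = (114791256 + 413464)*278234 = 115204720*278234 = 32053870064480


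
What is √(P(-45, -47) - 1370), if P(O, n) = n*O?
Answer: √745 ≈ 27.295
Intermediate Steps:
P(O, n) = O*n
√(P(-45, -47) - 1370) = √(-45*(-47) - 1370) = √(2115 - 1370) = √745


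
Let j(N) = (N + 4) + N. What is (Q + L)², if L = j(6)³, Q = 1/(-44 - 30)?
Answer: 91871428609/5476 ≈ 1.6777e+7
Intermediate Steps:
j(N) = 4 + 2*N (j(N) = (4 + N) + N = 4 + 2*N)
Q = -1/74 (Q = 1/(-74) = -1/74 ≈ -0.013514)
L = 4096 (L = (4 + 2*6)³ = (4 + 12)³ = 16³ = 4096)
(Q + L)² = (-1/74 + 4096)² = (303103/74)² = 91871428609/5476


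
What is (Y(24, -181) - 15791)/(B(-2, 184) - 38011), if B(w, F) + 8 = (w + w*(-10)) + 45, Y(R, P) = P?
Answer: 1331/3163 ≈ 0.42080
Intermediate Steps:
B(w, F) = 37 - 9*w (B(w, F) = -8 + ((w + w*(-10)) + 45) = -8 + ((w - 10*w) + 45) = -8 + (-9*w + 45) = -8 + (45 - 9*w) = 37 - 9*w)
(Y(24, -181) - 15791)/(B(-2, 184) - 38011) = (-181 - 15791)/((37 - 9*(-2)) - 38011) = -15972/((37 + 18) - 38011) = -15972/(55 - 38011) = -15972/(-37956) = -15972*(-1/37956) = 1331/3163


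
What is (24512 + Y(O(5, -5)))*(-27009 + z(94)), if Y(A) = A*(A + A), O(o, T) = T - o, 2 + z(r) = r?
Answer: -665172904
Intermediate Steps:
z(r) = -2 + r
Y(A) = 2*A² (Y(A) = A*(2*A) = 2*A²)
(24512 + Y(O(5, -5)))*(-27009 + z(94)) = (24512 + 2*(-5 - 1*5)²)*(-27009 + (-2 + 94)) = (24512 + 2*(-5 - 5)²)*(-27009 + 92) = (24512 + 2*(-10)²)*(-26917) = (24512 + 2*100)*(-26917) = (24512 + 200)*(-26917) = 24712*(-26917) = -665172904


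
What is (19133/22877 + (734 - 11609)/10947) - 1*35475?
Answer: -2961401299983/83478173 ≈ -35475.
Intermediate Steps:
(19133/22877 + (734 - 11609)/10947) - 1*35475 = (19133*(1/22877) - 10875*1/10947) - 35475 = (19133/22877 - 3625/3649) - 35475 = -13112808/83478173 - 35475 = -2961401299983/83478173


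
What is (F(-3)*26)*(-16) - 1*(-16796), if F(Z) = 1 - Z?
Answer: 15132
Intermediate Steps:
(F(-3)*26)*(-16) - 1*(-16796) = ((1 - 1*(-3))*26)*(-16) - 1*(-16796) = ((1 + 3)*26)*(-16) + 16796 = (4*26)*(-16) + 16796 = 104*(-16) + 16796 = -1664 + 16796 = 15132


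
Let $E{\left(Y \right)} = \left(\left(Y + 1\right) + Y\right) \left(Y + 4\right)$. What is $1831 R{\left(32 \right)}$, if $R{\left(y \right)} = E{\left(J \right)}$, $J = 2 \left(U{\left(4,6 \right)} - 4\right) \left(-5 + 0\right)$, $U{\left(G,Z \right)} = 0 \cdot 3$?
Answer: $6525684$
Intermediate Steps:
$U{\left(G,Z \right)} = 0$
$J = 40$ ($J = 2 \left(0 - 4\right) \left(-5 + 0\right) = 2 \left(\left(-4\right) \left(-5\right)\right) = 2 \cdot 20 = 40$)
$E{\left(Y \right)} = \left(1 + 2 Y\right) \left(4 + Y\right)$ ($E{\left(Y \right)} = \left(\left(1 + Y\right) + Y\right) \left(4 + Y\right) = \left(1 + 2 Y\right) \left(4 + Y\right)$)
$R{\left(y \right)} = 3564$ ($R{\left(y \right)} = 4 + 2 \cdot 40^{2} + 9 \cdot 40 = 4 + 2 \cdot 1600 + 360 = 4 + 3200 + 360 = 3564$)
$1831 R{\left(32 \right)} = 1831 \cdot 3564 = 6525684$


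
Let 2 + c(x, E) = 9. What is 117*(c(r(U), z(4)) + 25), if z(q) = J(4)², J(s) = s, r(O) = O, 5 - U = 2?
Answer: 3744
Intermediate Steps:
U = 3 (U = 5 - 1*2 = 5 - 2 = 3)
z(q) = 16 (z(q) = 4² = 16)
c(x, E) = 7 (c(x, E) = -2 + 9 = 7)
117*(c(r(U), z(4)) + 25) = 117*(7 + 25) = 117*32 = 3744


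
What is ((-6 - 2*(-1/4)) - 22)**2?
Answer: 3025/4 ≈ 756.25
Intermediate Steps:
((-6 - 2*(-1/4)) - 22)**2 = ((-6 - 2*(-1*1/4)) - 22)**2 = ((-6 - 2*(-1)/4) - 22)**2 = ((-6 - 1*(-1/2)) - 22)**2 = ((-6 + 1/2) - 22)**2 = (-11/2 - 22)**2 = (-55/2)**2 = 3025/4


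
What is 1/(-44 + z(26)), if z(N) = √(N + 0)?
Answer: -22/955 - √26/1910 ≈ -0.025706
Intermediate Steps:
z(N) = √N
1/(-44 + z(26)) = 1/(-44 + √26)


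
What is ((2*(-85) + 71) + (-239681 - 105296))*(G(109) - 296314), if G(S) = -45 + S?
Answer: 102228765000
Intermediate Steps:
((2*(-85) + 71) + (-239681 - 105296))*(G(109) - 296314) = ((2*(-85) + 71) + (-239681 - 105296))*((-45 + 109) - 296314) = ((-170 + 71) - 344977)*(64 - 296314) = (-99 - 344977)*(-296250) = -345076*(-296250) = 102228765000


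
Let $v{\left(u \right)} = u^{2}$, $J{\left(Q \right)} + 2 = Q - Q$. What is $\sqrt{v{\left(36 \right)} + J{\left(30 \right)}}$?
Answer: $\sqrt{1294} \approx 35.972$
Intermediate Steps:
$J{\left(Q \right)} = -2$ ($J{\left(Q \right)} = -2 + \left(Q - Q\right) = -2 + 0 = -2$)
$\sqrt{v{\left(36 \right)} + J{\left(30 \right)}} = \sqrt{36^{2} - 2} = \sqrt{1296 - 2} = \sqrt{1294}$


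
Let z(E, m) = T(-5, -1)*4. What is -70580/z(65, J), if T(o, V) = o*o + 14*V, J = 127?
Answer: -17645/11 ≈ -1604.1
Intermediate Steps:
T(o, V) = o² + 14*V
z(E, m) = 44 (z(E, m) = ((-5)² + 14*(-1))*4 = (25 - 14)*4 = 11*4 = 44)
-70580/z(65, J) = -70580/44 = -70580*1/44 = -17645/11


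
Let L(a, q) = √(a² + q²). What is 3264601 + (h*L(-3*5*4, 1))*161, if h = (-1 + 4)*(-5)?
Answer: 3264601 - 2415*√3601 ≈ 3.1197e+6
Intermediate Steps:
h = -15 (h = 3*(-5) = -15)
3264601 + (h*L(-3*5*4, 1))*161 = 3264601 - 15*√((-3*5*4)² + 1²)*161 = 3264601 - 15*√((-15*4)² + 1)*161 = 3264601 - 15*√((-60)² + 1)*161 = 3264601 - 15*√(3600 + 1)*161 = 3264601 - 15*√3601*161 = 3264601 - 2415*√3601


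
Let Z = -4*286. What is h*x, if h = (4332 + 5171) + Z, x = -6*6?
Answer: -300924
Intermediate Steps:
x = -36
Z = -1144
h = 8359 (h = (4332 + 5171) - 1144 = 9503 - 1144 = 8359)
h*x = 8359*(-36) = -300924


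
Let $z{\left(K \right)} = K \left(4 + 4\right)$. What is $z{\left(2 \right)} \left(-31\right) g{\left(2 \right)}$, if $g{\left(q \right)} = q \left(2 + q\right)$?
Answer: $-3968$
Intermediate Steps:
$z{\left(K \right)} = 8 K$ ($z{\left(K \right)} = K 8 = 8 K$)
$z{\left(2 \right)} \left(-31\right) g{\left(2 \right)} = 8 \cdot 2 \left(-31\right) 2 \left(2 + 2\right) = 16 \left(-31\right) 2 \cdot 4 = \left(-496\right) 8 = -3968$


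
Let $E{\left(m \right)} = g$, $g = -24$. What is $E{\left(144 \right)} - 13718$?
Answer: $-13742$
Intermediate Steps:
$E{\left(m \right)} = -24$
$E{\left(144 \right)} - 13718 = -24 - 13718 = -13742$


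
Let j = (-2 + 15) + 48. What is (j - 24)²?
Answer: 1369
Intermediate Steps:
j = 61 (j = 13 + 48 = 61)
(j - 24)² = (61 - 24)² = 37² = 1369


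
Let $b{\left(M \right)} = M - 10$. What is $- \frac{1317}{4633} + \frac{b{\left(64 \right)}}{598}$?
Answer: $- \frac{268692}{1385267} \approx -0.19396$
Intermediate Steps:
$b{\left(M \right)} = -10 + M$
$- \frac{1317}{4633} + \frac{b{\left(64 \right)}}{598} = - \frac{1317}{4633} + \frac{-10 + 64}{598} = \left(-1317\right) \frac{1}{4633} + 54 \cdot \frac{1}{598} = - \frac{1317}{4633} + \frac{27}{299} = - \frac{268692}{1385267}$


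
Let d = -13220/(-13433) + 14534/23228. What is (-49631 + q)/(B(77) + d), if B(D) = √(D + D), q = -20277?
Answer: 2739195365572635604936/3685187236734083295 - 1701518010545110639952*√154/3685187236734083295 ≈ -4986.5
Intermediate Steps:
d = 251154691/156010862 (d = -13220*(-1/13433) + 14534*(1/23228) = 13220/13433 + 7267/11614 = 251154691/156010862 ≈ 1.6099)
B(D) = √2*√D (B(D) = √(2*D) = √2*√D)
(-49631 + q)/(B(77) + d) = (-49631 - 20277)/(√2*√77 + 251154691/156010862) = -69908/(√154 + 251154691/156010862) = -69908/(251154691/156010862 + √154)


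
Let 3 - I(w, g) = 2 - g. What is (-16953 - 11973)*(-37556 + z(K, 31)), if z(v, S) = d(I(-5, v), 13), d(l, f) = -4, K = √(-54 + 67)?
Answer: 1086460560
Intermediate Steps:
K = √13 ≈ 3.6056
I(w, g) = 1 + g (I(w, g) = 3 - (2 - g) = 3 + (-2 + g) = 1 + g)
z(v, S) = -4
(-16953 - 11973)*(-37556 + z(K, 31)) = (-16953 - 11973)*(-37556 - 4) = -28926*(-37560) = 1086460560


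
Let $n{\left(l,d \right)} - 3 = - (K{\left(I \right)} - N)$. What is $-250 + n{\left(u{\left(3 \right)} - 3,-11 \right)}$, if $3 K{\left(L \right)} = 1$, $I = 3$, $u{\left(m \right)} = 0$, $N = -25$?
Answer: $- \frac{817}{3} \approx -272.33$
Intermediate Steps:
$K{\left(L \right)} = \frac{1}{3}$ ($K{\left(L \right)} = \frac{1}{3} \cdot 1 = \frac{1}{3}$)
$n{\left(l,d \right)} = - \frac{67}{3}$ ($n{\left(l,d \right)} = 3 - \left(\frac{1}{3} - -25\right) = 3 - \left(\frac{1}{3} + 25\right) = 3 - \frac{76}{3} = - \frac{67}{3}$)
$-250 + n{\left(u{\left(3 \right)} - 3,-11 \right)} = -250 - \frac{67}{3} = - \frac{817}{3}$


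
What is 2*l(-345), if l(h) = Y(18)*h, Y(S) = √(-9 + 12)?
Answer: -690*√3 ≈ -1195.1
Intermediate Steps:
Y(S) = √3
l(h) = h*√3 (l(h) = √3*h = h*√3)
2*l(-345) = 2*(-345*√3) = -690*√3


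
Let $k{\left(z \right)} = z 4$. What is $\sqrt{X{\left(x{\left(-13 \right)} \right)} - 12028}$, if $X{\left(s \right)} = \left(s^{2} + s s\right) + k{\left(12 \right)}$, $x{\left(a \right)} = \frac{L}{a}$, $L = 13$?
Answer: $i \sqrt{11978} \approx 109.44 i$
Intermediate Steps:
$x{\left(a \right)} = \frac{13}{a}$
$k{\left(z \right)} = 4 z$
$X{\left(s \right)} = 48 + 2 s^{2}$ ($X{\left(s \right)} = \left(s^{2} + s s\right) + 4 \cdot 12 = \left(s^{2} + s^{2}\right) + 48 = 2 s^{2} + 48 = 48 + 2 s^{2}$)
$\sqrt{X{\left(x{\left(-13 \right)} \right)} - 12028} = \sqrt{\left(48 + 2 \left(\frac{13}{-13}\right)^{2}\right) - 12028} = \sqrt{\left(48 + 2 \left(13 \left(- \frac{1}{13}\right)\right)^{2}\right) - 12028} = \sqrt{\left(48 + 2 \left(-1\right)^{2}\right) - 12028} = \sqrt{\left(48 + 2 \cdot 1\right) - 12028} = \sqrt{\left(48 + 2\right) - 12028} = \sqrt{50 - 12028} = \sqrt{-11978} = i \sqrt{11978}$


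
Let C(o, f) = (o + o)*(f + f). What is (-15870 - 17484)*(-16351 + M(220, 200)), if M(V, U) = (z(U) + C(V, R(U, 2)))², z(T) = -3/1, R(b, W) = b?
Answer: -1033137737104932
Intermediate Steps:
C(o, f) = 4*f*o (C(o, f) = (2*o)*(2*f) = 4*f*o)
z(T) = -3 (z(T) = -3*1 = -3)
M(V, U) = (-3 + 4*U*V)²
(-15870 - 17484)*(-16351 + M(220, 200)) = (-15870 - 17484)*(-16351 + (-3 + 4*200*220)²) = -33354*(-16351 + (-3 + 176000)²) = -33354*(-16351 + 175997²) = -33354*(-16351 + 30974944009) = -33354*30974927658 = -1033137737104932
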